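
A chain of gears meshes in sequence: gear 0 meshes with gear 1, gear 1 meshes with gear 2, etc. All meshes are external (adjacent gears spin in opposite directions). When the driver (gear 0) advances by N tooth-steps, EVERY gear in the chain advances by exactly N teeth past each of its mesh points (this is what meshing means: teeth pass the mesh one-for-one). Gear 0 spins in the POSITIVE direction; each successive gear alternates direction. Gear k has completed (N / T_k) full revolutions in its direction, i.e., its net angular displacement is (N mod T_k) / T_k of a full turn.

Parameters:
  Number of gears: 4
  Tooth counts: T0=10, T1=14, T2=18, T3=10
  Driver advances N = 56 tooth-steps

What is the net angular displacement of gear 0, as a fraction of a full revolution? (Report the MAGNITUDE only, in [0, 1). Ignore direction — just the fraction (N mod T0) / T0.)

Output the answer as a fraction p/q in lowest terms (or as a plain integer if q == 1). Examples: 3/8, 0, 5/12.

Chain of 4 gears, tooth counts: [10, 14, 18, 10]
  gear 0: T0=10, direction=positive, advance = 56 mod 10 = 6 teeth = 6/10 turn
  gear 1: T1=14, direction=negative, advance = 56 mod 14 = 0 teeth = 0/14 turn
  gear 2: T2=18, direction=positive, advance = 56 mod 18 = 2 teeth = 2/18 turn
  gear 3: T3=10, direction=negative, advance = 56 mod 10 = 6 teeth = 6/10 turn
Gear 0: 56 mod 10 = 6
Fraction = 6 / 10 = 3/5 (gcd(6,10)=2) = 3/5

Answer: 3/5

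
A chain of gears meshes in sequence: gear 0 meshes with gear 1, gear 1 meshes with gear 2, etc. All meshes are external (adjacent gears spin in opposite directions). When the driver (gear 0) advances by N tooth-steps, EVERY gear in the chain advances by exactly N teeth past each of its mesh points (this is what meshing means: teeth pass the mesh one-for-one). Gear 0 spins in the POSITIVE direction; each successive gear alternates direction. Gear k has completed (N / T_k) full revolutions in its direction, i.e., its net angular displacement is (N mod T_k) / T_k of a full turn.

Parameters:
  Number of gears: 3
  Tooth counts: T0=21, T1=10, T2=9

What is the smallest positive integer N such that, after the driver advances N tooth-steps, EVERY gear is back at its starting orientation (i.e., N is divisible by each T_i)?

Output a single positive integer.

Answer: 630

Derivation:
Gear k returns to start when N is a multiple of T_k.
All gears at start simultaneously when N is a common multiple of [21, 10, 9]; the smallest such N is lcm(21, 10, 9).
Start: lcm = T0 = 21
Fold in T1=10: gcd(21, 10) = 1; lcm(21, 10) = 21 * 10 / 1 = 210 / 1 = 210
Fold in T2=9: gcd(210, 9) = 3; lcm(210, 9) = 210 * 9 / 3 = 1890 / 3 = 630
Full cycle length = 630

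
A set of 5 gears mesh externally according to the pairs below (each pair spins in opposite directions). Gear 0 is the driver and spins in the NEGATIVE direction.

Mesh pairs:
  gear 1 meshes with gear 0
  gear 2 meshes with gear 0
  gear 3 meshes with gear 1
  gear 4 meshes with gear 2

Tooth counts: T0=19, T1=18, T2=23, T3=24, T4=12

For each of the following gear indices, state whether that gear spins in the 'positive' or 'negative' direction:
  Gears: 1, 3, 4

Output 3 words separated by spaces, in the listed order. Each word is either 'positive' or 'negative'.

Gear 0 (driver): negative (depth 0)
  gear 1: meshes with gear 0 -> depth 1 -> positive (opposite of gear 0)
  gear 2: meshes with gear 0 -> depth 1 -> positive (opposite of gear 0)
  gear 3: meshes with gear 1 -> depth 2 -> negative (opposite of gear 1)
  gear 4: meshes with gear 2 -> depth 2 -> negative (opposite of gear 2)
Queried indices 1, 3, 4 -> positive, negative, negative

Answer: positive negative negative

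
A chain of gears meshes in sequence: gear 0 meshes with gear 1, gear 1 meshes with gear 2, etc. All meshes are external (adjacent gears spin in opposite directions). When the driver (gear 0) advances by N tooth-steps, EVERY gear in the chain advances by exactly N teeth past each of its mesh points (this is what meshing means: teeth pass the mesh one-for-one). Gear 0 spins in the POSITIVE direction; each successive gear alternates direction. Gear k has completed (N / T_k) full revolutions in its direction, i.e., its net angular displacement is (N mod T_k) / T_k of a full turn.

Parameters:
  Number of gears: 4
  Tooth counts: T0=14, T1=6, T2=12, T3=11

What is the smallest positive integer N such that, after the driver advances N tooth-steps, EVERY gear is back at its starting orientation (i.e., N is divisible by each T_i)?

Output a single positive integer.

Answer: 924

Derivation:
Gear k returns to start when N is a multiple of T_k.
All gears at start simultaneously when N is a common multiple of [14, 6, 12, 11]; the smallest such N is lcm(14, 6, 12, 11).
Start: lcm = T0 = 14
Fold in T1=6: gcd(14, 6) = 2; lcm(14, 6) = 14 * 6 / 2 = 84 / 2 = 42
Fold in T2=12: gcd(42, 12) = 6; lcm(42, 12) = 42 * 12 / 6 = 504 / 6 = 84
Fold in T3=11: gcd(84, 11) = 1; lcm(84, 11) = 84 * 11 / 1 = 924 / 1 = 924
Full cycle length = 924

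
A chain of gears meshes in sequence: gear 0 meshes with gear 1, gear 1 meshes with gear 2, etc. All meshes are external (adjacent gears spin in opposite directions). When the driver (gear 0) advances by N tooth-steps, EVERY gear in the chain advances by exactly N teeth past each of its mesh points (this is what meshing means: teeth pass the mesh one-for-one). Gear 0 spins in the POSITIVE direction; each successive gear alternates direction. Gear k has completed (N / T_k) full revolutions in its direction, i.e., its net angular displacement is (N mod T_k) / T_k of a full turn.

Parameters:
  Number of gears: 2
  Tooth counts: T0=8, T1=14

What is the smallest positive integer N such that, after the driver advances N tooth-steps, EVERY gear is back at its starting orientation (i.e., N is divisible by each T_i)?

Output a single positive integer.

Answer: 56

Derivation:
Gear k returns to start when N is a multiple of T_k.
All gears at start simultaneously when N is a common multiple of [8, 14]; the smallest such N is lcm(8, 14).
Start: lcm = T0 = 8
Fold in T1=14: gcd(8, 14) = 2; lcm(8, 14) = 8 * 14 / 2 = 112 / 2 = 56
Full cycle length = 56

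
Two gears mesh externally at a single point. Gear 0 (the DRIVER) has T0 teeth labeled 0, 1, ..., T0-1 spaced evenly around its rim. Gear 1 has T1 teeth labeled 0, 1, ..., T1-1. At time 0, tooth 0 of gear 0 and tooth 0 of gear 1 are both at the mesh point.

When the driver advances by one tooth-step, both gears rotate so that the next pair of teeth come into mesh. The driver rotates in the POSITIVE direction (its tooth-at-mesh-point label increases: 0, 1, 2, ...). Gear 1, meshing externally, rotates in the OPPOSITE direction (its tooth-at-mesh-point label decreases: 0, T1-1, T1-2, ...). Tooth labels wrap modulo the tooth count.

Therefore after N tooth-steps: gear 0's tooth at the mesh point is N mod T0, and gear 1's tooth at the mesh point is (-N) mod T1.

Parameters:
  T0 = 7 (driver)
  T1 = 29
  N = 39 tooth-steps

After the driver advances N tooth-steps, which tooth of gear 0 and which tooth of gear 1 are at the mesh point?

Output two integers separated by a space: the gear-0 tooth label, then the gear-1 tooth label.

Answer: 4 19

Derivation:
Gear 0 (driver, T0=7): tooth at mesh = N mod T0
  39 = 5 * 7 + 4, so 39 mod 7 = 4
  gear 0 tooth = 4
Gear 1 (driven, T1=29): tooth at mesh = (-N) mod T1
  39 = 1 * 29 + 10, so 39 mod 29 = 10
  (-39) mod 29 = (-10) mod 29 = 29 - 10 = 19
Mesh after 39 steps: gear-0 tooth 4 meets gear-1 tooth 19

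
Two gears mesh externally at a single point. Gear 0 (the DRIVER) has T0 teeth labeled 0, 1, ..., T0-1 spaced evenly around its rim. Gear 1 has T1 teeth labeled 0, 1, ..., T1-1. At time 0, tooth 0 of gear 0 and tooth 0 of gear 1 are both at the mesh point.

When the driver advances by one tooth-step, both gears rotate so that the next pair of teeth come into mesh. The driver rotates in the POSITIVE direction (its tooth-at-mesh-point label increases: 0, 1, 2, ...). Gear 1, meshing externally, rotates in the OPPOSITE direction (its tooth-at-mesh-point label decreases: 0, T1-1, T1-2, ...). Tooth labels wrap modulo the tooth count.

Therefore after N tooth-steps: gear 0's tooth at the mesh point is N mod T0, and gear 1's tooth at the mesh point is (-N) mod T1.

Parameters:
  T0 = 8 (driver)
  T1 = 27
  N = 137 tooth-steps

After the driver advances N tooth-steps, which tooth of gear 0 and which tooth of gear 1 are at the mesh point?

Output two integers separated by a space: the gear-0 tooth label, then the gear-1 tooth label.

Gear 0 (driver, T0=8): tooth at mesh = N mod T0
  137 = 17 * 8 + 1, so 137 mod 8 = 1
  gear 0 tooth = 1
Gear 1 (driven, T1=27): tooth at mesh = (-N) mod T1
  137 = 5 * 27 + 2, so 137 mod 27 = 2
  (-137) mod 27 = (-2) mod 27 = 27 - 2 = 25
Mesh after 137 steps: gear-0 tooth 1 meets gear-1 tooth 25

Answer: 1 25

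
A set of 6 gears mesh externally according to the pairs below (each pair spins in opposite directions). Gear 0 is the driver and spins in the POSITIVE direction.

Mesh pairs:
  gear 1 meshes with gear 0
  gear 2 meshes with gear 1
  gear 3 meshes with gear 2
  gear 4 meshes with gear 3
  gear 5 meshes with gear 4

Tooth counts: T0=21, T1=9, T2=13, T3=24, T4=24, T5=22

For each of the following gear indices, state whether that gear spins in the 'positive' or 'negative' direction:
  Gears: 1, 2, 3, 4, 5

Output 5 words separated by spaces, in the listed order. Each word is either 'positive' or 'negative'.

Gear 0 (driver): positive (depth 0)
  gear 1: meshes with gear 0 -> depth 1 -> negative (opposite of gear 0)
  gear 2: meshes with gear 1 -> depth 2 -> positive (opposite of gear 1)
  gear 3: meshes with gear 2 -> depth 3 -> negative (opposite of gear 2)
  gear 4: meshes with gear 3 -> depth 4 -> positive (opposite of gear 3)
  gear 5: meshes with gear 4 -> depth 5 -> negative (opposite of gear 4)
Queried indices 1, 2, 3, 4, 5 -> negative, positive, negative, positive, negative

Answer: negative positive negative positive negative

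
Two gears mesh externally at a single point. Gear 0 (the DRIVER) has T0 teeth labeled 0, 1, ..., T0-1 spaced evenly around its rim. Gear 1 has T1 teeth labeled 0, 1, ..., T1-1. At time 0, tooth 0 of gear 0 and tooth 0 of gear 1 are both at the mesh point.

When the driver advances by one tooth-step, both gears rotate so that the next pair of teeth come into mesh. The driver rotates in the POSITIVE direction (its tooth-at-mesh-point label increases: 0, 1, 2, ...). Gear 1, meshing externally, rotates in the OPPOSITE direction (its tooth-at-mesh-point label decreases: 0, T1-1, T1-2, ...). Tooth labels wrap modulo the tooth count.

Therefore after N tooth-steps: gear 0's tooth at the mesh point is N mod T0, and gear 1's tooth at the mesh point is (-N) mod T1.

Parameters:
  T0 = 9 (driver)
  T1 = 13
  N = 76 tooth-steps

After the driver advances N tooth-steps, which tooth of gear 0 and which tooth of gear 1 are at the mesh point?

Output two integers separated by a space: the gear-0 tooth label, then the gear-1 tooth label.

Answer: 4 2

Derivation:
Gear 0 (driver, T0=9): tooth at mesh = N mod T0
  76 = 8 * 9 + 4, so 76 mod 9 = 4
  gear 0 tooth = 4
Gear 1 (driven, T1=13): tooth at mesh = (-N) mod T1
  76 = 5 * 13 + 11, so 76 mod 13 = 11
  (-76) mod 13 = (-11) mod 13 = 13 - 11 = 2
Mesh after 76 steps: gear-0 tooth 4 meets gear-1 tooth 2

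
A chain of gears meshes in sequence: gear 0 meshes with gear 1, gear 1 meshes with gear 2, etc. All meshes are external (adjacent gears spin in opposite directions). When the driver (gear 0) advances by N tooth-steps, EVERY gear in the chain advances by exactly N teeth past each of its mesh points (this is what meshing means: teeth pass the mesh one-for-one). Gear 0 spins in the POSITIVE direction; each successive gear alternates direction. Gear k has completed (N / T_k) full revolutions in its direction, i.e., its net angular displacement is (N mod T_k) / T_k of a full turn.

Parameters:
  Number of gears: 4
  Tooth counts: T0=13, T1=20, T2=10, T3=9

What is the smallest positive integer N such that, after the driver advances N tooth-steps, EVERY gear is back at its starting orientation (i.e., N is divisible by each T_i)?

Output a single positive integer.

Gear k returns to start when N is a multiple of T_k.
All gears at start simultaneously when N is a common multiple of [13, 20, 10, 9]; the smallest such N is lcm(13, 20, 10, 9).
Start: lcm = T0 = 13
Fold in T1=20: gcd(13, 20) = 1; lcm(13, 20) = 13 * 20 / 1 = 260 / 1 = 260
Fold in T2=10: gcd(260, 10) = 10; lcm(260, 10) = 260 * 10 / 10 = 2600 / 10 = 260
Fold in T3=9: gcd(260, 9) = 1; lcm(260, 9) = 260 * 9 / 1 = 2340 / 1 = 2340
Full cycle length = 2340

Answer: 2340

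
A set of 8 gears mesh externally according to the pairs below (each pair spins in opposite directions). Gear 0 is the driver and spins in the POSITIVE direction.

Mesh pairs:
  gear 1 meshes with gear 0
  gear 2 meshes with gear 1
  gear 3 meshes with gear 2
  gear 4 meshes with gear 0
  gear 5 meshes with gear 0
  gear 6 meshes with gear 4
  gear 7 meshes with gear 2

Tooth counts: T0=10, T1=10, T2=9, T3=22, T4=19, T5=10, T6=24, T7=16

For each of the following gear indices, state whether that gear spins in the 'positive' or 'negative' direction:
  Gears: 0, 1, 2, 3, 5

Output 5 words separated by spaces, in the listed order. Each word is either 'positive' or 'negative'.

Gear 0 (driver): positive (depth 0)
  gear 1: meshes with gear 0 -> depth 1 -> negative (opposite of gear 0)
  gear 2: meshes with gear 1 -> depth 2 -> positive (opposite of gear 1)
  gear 3: meshes with gear 2 -> depth 3 -> negative (opposite of gear 2)
  gear 4: meshes with gear 0 -> depth 1 -> negative (opposite of gear 0)
  gear 5: meshes with gear 0 -> depth 1 -> negative (opposite of gear 0)
  gear 6: meshes with gear 4 -> depth 2 -> positive (opposite of gear 4)
  gear 7: meshes with gear 2 -> depth 3 -> negative (opposite of gear 2)
Queried indices 0, 1, 2, 3, 5 -> positive, negative, positive, negative, negative

Answer: positive negative positive negative negative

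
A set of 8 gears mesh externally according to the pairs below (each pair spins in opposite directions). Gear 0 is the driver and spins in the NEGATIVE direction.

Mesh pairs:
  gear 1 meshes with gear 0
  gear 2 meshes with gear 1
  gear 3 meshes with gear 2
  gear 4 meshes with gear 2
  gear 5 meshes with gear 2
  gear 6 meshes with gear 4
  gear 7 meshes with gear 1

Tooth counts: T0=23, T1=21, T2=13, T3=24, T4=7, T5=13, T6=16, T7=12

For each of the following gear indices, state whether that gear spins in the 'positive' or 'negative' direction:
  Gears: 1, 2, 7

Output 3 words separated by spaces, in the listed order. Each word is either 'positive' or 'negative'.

Gear 0 (driver): negative (depth 0)
  gear 1: meshes with gear 0 -> depth 1 -> positive (opposite of gear 0)
  gear 2: meshes with gear 1 -> depth 2 -> negative (opposite of gear 1)
  gear 3: meshes with gear 2 -> depth 3 -> positive (opposite of gear 2)
  gear 4: meshes with gear 2 -> depth 3 -> positive (opposite of gear 2)
  gear 5: meshes with gear 2 -> depth 3 -> positive (opposite of gear 2)
  gear 6: meshes with gear 4 -> depth 4 -> negative (opposite of gear 4)
  gear 7: meshes with gear 1 -> depth 2 -> negative (opposite of gear 1)
Queried indices 1, 2, 7 -> positive, negative, negative

Answer: positive negative negative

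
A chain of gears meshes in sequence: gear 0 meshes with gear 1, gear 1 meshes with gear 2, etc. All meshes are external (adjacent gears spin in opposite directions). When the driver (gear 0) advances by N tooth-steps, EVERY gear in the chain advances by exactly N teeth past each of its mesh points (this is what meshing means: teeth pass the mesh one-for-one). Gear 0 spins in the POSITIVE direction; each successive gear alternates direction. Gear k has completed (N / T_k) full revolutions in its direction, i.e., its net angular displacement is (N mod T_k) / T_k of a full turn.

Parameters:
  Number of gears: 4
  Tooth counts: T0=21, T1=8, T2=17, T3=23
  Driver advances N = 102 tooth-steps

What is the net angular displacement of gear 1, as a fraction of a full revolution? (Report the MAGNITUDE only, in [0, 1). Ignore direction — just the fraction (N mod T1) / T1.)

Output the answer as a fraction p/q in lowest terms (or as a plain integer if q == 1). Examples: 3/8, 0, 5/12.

Answer: 3/4

Derivation:
Chain of 4 gears, tooth counts: [21, 8, 17, 23]
  gear 0: T0=21, direction=positive, advance = 102 mod 21 = 18 teeth = 18/21 turn
  gear 1: T1=8, direction=negative, advance = 102 mod 8 = 6 teeth = 6/8 turn
  gear 2: T2=17, direction=positive, advance = 102 mod 17 = 0 teeth = 0/17 turn
  gear 3: T3=23, direction=negative, advance = 102 mod 23 = 10 teeth = 10/23 turn
Gear 1: 102 mod 8 = 6
Fraction = 6 / 8 = 3/4 (gcd(6,8)=2) = 3/4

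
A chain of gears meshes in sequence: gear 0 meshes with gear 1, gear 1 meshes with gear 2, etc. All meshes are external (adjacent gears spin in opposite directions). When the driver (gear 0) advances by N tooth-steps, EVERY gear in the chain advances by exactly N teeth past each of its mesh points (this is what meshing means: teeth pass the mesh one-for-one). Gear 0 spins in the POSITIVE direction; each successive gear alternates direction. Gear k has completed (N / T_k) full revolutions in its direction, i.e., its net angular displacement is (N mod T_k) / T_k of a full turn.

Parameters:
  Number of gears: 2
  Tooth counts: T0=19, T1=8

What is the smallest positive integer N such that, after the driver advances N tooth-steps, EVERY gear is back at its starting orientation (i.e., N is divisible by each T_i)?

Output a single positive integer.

Answer: 152

Derivation:
Gear k returns to start when N is a multiple of T_k.
All gears at start simultaneously when N is a common multiple of [19, 8]; the smallest such N is lcm(19, 8).
Start: lcm = T0 = 19
Fold in T1=8: gcd(19, 8) = 1; lcm(19, 8) = 19 * 8 / 1 = 152 / 1 = 152
Full cycle length = 152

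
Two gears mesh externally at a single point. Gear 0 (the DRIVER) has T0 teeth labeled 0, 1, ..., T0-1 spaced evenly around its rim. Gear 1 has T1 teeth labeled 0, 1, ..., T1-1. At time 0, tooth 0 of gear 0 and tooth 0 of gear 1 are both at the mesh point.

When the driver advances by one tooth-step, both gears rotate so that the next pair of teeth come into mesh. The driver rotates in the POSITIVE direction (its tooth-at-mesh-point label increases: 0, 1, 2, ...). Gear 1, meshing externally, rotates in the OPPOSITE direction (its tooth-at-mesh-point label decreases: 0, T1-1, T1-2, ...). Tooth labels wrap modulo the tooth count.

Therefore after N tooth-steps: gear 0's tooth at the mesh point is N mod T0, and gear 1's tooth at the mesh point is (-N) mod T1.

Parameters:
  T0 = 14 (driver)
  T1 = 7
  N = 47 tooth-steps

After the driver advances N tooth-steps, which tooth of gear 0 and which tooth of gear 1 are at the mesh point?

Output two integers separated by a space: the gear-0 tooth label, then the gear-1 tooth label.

Answer: 5 2

Derivation:
Gear 0 (driver, T0=14): tooth at mesh = N mod T0
  47 = 3 * 14 + 5, so 47 mod 14 = 5
  gear 0 tooth = 5
Gear 1 (driven, T1=7): tooth at mesh = (-N) mod T1
  47 = 6 * 7 + 5, so 47 mod 7 = 5
  (-47) mod 7 = (-5) mod 7 = 7 - 5 = 2
Mesh after 47 steps: gear-0 tooth 5 meets gear-1 tooth 2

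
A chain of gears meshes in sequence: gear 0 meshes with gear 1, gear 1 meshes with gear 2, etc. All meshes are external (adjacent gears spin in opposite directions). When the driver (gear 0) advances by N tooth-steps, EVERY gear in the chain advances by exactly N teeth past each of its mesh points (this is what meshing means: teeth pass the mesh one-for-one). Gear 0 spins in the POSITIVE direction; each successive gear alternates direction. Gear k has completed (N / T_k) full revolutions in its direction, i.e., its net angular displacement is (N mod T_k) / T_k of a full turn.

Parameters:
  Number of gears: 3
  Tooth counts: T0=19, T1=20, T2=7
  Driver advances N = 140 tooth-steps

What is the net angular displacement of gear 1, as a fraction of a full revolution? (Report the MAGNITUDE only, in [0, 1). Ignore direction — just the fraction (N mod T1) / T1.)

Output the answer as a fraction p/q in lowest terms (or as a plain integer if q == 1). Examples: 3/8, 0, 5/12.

Chain of 3 gears, tooth counts: [19, 20, 7]
  gear 0: T0=19, direction=positive, advance = 140 mod 19 = 7 teeth = 7/19 turn
  gear 1: T1=20, direction=negative, advance = 140 mod 20 = 0 teeth = 0/20 turn
  gear 2: T2=7, direction=positive, advance = 140 mod 7 = 0 teeth = 0/7 turn
Gear 1: 140 mod 20 = 0
Fraction = 0 / 20 = 0/1 (gcd(0,20)=20) = 0

Answer: 0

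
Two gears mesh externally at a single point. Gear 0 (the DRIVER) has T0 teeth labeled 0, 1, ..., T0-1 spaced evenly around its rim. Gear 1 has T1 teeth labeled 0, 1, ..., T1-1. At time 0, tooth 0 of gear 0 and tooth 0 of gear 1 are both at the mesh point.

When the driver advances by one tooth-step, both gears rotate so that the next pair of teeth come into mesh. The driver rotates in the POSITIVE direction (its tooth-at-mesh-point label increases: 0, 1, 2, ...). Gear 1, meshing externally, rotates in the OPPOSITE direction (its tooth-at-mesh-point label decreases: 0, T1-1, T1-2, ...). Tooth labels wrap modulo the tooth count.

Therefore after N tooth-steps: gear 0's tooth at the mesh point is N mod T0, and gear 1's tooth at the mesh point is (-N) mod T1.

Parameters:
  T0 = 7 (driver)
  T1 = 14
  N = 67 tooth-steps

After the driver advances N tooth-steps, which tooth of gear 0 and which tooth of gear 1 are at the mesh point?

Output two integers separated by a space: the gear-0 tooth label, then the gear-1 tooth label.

Gear 0 (driver, T0=7): tooth at mesh = N mod T0
  67 = 9 * 7 + 4, so 67 mod 7 = 4
  gear 0 tooth = 4
Gear 1 (driven, T1=14): tooth at mesh = (-N) mod T1
  67 = 4 * 14 + 11, so 67 mod 14 = 11
  (-67) mod 14 = (-11) mod 14 = 14 - 11 = 3
Mesh after 67 steps: gear-0 tooth 4 meets gear-1 tooth 3

Answer: 4 3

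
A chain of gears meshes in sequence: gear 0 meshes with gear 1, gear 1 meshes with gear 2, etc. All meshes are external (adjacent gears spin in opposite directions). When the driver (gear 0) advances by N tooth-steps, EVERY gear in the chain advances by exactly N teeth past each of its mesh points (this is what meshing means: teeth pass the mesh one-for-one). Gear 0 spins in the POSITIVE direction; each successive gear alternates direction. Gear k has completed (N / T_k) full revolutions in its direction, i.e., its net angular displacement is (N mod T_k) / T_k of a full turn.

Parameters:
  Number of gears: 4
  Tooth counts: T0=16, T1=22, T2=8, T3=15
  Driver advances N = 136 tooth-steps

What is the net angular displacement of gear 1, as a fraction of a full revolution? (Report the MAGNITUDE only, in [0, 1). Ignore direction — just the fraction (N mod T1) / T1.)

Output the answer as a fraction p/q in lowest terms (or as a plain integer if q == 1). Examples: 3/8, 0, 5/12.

Answer: 2/11

Derivation:
Chain of 4 gears, tooth counts: [16, 22, 8, 15]
  gear 0: T0=16, direction=positive, advance = 136 mod 16 = 8 teeth = 8/16 turn
  gear 1: T1=22, direction=negative, advance = 136 mod 22 = 4 teeth = 4/22 turn
  gear 2: T2=8, direction=positive, advance = 136 mod 8 = 0 teeth = 0/8 turn
  gear 3: T3=15, direction=negative, advance = 136 mod 15 = 1 teeth = 1/15 turn
Gear 1: 136 mod 22 = 4
Fraction = 4 / 22 = 2/11 (gcd(4,22)=2) = 2/11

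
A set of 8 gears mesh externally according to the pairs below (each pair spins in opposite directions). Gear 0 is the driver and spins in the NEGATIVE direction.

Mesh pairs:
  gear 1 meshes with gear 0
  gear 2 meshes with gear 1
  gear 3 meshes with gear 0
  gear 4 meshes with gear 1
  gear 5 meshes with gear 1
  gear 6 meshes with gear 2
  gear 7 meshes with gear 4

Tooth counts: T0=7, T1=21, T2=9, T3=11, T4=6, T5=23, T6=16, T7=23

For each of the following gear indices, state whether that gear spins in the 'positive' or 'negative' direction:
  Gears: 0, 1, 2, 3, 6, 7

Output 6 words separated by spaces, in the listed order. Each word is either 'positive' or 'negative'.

Gear 0 (driver): negative (depth 0)
  gear 1: meshes with gear 0 -> depth 1 -> positive (opposite of gear 0)
  gear 2: meshes with gear 1 -> depth 2 -> negative (opposite of gear 1)
  gear 3: meshes with gear 0 -> depth 1 -> positive (opposite of gear 0)
  gear 4: meshes with gear 1 -> depth 2 -> negative (opposite of gear 1)
  gear 5: meshes with gear 1 -> depth 2 -> negative (opposite of gear 1)
  gear 6: meshes with gear 2 -> depth 3 -> positive (opposite of gear 2)
  gear 7: meshes with gear 4 -> depth 3 -> positive (opposite of gear 4)
Queried indices 0, 1, 2, 3, 6, 7 -> negative, positive, negative, positive, positive, positive

Answer: negative positive negative positive positive positive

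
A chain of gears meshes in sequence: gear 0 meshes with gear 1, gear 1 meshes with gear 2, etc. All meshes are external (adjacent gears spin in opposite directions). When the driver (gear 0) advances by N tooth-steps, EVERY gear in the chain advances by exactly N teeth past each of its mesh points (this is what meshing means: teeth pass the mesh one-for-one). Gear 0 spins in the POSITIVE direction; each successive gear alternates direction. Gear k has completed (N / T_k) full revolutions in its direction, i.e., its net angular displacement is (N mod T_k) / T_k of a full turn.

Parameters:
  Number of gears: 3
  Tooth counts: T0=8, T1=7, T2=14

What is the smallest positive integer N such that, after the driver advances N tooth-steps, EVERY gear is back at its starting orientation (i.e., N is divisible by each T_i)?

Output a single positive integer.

Gear k returns to start when N is a multiple of T_k.
All gears at start simultaneously when N is a common multiple of [8, 7, 14]; the smallest such N is lcm(8, 7, 14).
Start: lcm = T0 = 8
Fold in T1=7: gcd(8, 7) = 1; lcm(8, 7) = 8 * 7 / 1 = 56 / 1 = 56
Fold in T2=14: gcd(56, 14) = 14; lcm(56, 14) = 56 * 14 / 14 = 784 / 14 = 56
Full cycle length = 56

Answer: 56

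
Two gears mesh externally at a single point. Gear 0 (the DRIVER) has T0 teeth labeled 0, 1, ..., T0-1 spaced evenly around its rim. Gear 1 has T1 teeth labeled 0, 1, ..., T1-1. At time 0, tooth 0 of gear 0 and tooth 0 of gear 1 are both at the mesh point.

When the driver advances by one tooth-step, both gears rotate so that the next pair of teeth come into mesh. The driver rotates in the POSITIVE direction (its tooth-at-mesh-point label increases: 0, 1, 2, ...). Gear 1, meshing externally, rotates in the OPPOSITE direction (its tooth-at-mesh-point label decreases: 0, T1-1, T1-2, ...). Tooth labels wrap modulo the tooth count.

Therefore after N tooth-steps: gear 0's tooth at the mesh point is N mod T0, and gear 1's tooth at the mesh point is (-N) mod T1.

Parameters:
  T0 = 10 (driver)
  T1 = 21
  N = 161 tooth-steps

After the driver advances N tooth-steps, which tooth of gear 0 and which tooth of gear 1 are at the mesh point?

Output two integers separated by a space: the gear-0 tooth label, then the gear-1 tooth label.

Answer: 1 7

Derivation:
Gear 0 (driver, T0=10): tooth at mesh = N mod T0
  161 = 16 * 10 + 1, so 161 mod 10 = 1
  gear 0 tooth = 1
Gear 1 (driven, T1=21): tooth at mesh = (-N) mod T1
  161 = 7 * 21 + 14, so 161 mod 21 = 14
  (-161) mod 21 = (-14) mod 21 = 21 - 14 = 7
Mesh after 161 steps: gear-0 tooth 1 meets gear-1 tooth 7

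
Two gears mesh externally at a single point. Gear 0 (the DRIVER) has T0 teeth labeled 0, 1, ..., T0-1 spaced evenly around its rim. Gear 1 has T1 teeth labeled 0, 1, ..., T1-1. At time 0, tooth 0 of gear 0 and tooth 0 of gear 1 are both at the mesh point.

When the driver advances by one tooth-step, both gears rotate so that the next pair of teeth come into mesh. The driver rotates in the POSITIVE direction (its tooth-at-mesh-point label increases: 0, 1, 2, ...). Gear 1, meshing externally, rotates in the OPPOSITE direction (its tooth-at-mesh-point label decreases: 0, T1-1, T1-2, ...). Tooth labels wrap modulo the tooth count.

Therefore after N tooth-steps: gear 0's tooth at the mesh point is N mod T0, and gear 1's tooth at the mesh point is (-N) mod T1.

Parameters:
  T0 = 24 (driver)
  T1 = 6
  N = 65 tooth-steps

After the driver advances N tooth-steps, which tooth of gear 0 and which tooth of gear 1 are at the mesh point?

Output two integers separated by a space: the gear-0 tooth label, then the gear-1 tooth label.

Gear 0 (driver, T0=24): tooth at mesh = N mod T0
  65 = 2 * 24 + 17, so 65 mod 24 = 17
  gear 0 tooth = 17
Gear 1 (driven, T1=6): tooth at mesh = (-N) mod T1
  65 = 10 * 6 + 5, so 65 mod 6 = 5
  (-65) mod 6 = (-5) mod 6 = 6 - 5 = 1
Mesh after 65 steps: gear-0 tooth 17 meets gear-1 tooth 1

Answer: 17 1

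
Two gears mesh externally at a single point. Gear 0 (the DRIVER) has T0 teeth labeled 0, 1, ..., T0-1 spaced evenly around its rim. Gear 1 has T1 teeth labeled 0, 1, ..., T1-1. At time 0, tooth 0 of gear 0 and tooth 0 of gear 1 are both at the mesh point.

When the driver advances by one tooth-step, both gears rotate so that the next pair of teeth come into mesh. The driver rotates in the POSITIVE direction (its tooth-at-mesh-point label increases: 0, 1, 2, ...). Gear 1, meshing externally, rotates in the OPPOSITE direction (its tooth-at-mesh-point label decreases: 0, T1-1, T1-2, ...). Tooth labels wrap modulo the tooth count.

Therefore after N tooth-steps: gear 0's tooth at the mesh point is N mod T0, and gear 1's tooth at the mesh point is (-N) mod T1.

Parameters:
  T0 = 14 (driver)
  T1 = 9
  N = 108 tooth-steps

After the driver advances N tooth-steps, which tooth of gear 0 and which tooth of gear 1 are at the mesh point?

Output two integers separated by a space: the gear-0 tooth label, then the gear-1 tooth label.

Answer: 10 0

Derivation:
Gear 0 (driver, T0=14): tooth at mesh = N mod T0
  108 = 7 * 14 + 10, so 108 mod 14 = 10
  gear 0 tooth = 10
Gear 1 (driven, T1=9): tooth at mesh = (-N) mod T1
  108 = 12 * 9 + 0, so 108 mod 9 = 0
  (-108) mod 9 = 0
Mesh after 108 steps: gear-0 tooth 10 meets gear-1 tooth 0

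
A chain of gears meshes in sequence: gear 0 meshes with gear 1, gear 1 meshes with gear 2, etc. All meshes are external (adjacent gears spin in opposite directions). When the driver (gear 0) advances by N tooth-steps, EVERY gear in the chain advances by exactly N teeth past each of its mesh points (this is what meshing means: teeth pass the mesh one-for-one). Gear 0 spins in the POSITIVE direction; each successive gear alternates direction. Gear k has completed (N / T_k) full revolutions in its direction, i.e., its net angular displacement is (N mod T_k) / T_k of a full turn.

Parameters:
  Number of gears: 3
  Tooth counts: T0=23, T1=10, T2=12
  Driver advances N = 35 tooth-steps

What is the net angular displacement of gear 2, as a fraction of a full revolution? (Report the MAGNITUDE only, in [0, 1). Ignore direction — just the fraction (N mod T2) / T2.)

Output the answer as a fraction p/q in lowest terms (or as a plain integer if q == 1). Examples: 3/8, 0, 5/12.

Answer: 11/12

Derivation:
Chain of 3 gears, tooth counts: [23, 10, 12]
  gear 0: T0=23, direction=positive, advance = 35 mod 23 = 12 teeth = 12/23 turn
  gear 1: T1=10, direction=negative, advance = 35 mod 10 = 5 teeth = 5/10 turn
  gear 2: T2=12, direction=positive, advance = 35 mod 12 = 11 teeth = 11/12 turn
Gear 2: 35 mod 12 = 11
Fraction = 11 / 12 = 11/12 (gcd(11,12)=1) = 11/12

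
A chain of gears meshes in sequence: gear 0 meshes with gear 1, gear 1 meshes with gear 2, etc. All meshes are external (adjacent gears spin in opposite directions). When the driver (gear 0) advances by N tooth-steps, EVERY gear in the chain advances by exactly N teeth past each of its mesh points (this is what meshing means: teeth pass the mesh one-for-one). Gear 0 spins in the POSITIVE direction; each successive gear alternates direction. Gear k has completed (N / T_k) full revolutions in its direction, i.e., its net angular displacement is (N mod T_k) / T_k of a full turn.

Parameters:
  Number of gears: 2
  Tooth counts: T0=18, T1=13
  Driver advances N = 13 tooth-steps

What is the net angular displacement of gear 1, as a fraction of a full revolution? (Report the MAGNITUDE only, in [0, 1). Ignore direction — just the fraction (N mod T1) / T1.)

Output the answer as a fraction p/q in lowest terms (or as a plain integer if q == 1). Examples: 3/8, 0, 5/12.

Answer: 0

Derivation:
Chain of 2 gears, tooth counts: [18, 13]
  gear 0: T0=18, direction=positive, advance = 13 mod 18 = 13 teeth = 13/18 turn
  gear 1: T1=13, direction=negative, advance = 13 mod 13 = 0 teeth = 0/13 turn
Gear 1: 13 mod 13 = 0
Fraction = 0 / 13 = 0/1 (gcd(0,13)=13) = 0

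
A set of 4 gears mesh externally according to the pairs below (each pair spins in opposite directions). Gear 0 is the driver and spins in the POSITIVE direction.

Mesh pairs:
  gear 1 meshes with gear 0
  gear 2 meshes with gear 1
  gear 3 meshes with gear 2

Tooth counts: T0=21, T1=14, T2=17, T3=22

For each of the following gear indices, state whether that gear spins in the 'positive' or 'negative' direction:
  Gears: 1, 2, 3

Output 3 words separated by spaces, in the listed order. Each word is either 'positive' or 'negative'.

Answer: negative positive negative

Derivation:
Gear 0 (driver): positive (depth 0)
  gear 1: meshes with gear 0 -> depth 1 -> negative (opposite of gear 0)
  gear 2: meshes with gear 1 -> depth 2 -> positive (opposite of gear 1)
  gear 3: meshes with gear 2 -> depth 3 -> negative (opposite of gear 2)
Queried indices 1, 2, 3 -> negative, positive, negative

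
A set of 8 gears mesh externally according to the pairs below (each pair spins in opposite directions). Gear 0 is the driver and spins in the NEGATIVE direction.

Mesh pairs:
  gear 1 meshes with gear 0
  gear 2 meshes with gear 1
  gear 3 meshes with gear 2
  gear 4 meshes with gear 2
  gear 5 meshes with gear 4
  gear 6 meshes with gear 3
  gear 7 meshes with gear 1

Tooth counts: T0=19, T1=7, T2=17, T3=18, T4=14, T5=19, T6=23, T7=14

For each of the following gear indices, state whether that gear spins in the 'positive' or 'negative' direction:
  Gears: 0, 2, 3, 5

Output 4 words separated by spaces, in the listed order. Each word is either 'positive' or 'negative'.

Gear 0 (driver): negative (depth 0)
  gear 1: meshes with gear 0 -> depth 1 -> positive (opposite of gear 0)
  gear 2: meshes with gear 1 -> depth 2 -> negative (opposite of gear 1)
  gear 3: meshes with gear 2 -> depth 3 -> positive (opposite of gear 2)
  gear 4: meshes with gear 2 -> depth 3 -> positive (opposite of gear 2)
  gear 5: meshes with gear 4 -> depth 4 -> negative (opposite of gear 4)
  gear 6: meshes with gear 3 -> depth 4 -> negative (opposite of gear 3)
  gear 7: meshes with gear 1 -> depth 2 -> negative (opposite of gear 1)
Queried indices 0, 2, 3, 5 -> negative, negative, positive, negative

Answer: negative negative positive negative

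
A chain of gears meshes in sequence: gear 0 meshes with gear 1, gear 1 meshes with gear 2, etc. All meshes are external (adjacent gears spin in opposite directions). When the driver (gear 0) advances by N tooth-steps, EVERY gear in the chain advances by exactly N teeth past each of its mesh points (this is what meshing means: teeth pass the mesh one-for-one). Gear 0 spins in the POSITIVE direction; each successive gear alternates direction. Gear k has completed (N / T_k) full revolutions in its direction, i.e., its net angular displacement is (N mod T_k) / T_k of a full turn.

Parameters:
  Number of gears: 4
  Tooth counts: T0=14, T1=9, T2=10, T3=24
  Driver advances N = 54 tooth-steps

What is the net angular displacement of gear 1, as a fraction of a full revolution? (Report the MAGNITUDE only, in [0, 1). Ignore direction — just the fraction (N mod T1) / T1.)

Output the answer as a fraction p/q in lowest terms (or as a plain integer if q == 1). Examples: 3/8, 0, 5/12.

Chain of 4 gears, tooth counts: [14, 9, 10, 24]
  gear 0: T0=14, direction=positive, advance = 54 mod 14 = 12 teeth = 12/14 turn
  gear 1: T1=9, direction=negative, advance = 54 mod 9 = 0 teeth = 0/9 turn
  gear 2: T2=10, direction=positive, advance = 54 mod 10 = 4 teeth = 4/10 turn
  gear 3: T3=24, direction=negative, advance = 54 mod 24 = 6 teeth = 6/24 turn
Gear 1: 54 mod 9 = 0
Fraction = 0 / 9 = 0/1 (gcd(0,9)=9) = 0

Answer: 0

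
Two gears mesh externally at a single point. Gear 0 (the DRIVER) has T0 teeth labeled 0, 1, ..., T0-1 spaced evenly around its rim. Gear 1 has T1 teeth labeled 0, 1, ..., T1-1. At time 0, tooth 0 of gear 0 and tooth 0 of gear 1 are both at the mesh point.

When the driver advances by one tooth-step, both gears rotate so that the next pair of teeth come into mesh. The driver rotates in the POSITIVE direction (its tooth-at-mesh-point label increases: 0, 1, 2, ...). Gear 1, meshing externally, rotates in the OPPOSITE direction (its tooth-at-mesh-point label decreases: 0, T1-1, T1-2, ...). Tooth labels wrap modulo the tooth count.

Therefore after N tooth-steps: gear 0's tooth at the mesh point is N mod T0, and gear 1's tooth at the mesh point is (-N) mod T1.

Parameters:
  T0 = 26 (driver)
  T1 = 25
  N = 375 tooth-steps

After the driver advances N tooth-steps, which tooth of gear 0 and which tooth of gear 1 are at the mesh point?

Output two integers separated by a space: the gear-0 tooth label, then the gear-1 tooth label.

Gear 0 (driver, T0=26): tooth at mesh = N mod T0
  375 = 14 * 26 + 11, so 375 mod 26 = 11
  gear 0 tooth = 11
Gear 1 (driven, T1=25): tooth at mesh = (-N) mod T1
  375 = 15 * 25 + 0, so 375 mod 25 = 0
  (-375) mod 25 = 0
Mesh after 375 steps: gear-0 tooth 11 meets gear-1 tooth 0

Answer: 11 0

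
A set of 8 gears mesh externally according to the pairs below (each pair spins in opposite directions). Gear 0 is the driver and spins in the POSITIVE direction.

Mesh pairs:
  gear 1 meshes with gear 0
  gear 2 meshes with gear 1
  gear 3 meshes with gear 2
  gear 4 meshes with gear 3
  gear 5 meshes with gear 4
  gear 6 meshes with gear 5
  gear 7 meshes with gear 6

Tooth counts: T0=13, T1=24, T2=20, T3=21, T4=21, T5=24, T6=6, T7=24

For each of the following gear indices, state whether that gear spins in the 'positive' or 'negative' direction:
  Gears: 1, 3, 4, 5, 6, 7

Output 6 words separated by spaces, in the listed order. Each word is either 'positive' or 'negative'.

Answer: negative negative positive negative positive negative

Derivation:
Gear 0 (driver): positive (depth 0)
  gear 1: meshes with gear 0 -> depth 1 -> negative (opposite of gear 0)
  gear 2: meshes with gear 1 -> depth 2 -> positive (opposite of gear 1)
  gear 3: meshes with gear 2 -> depth 3 -> negative (opposite of gear 2)
  gear 4: meshes with gear 3 -> depth 4 -> positive (opposite of gear 3)
  gear 5: meshes with gear 4 -> depth 5 -> negative (opposite of gear 4)
  gear 6: meshes with gear 5 -> depth 6 -> positive (opposite of gear 5)
  gear 7: meshes with gear 6 -> depth 7 -> negative (opposite of gear 6)
Queried indices 1, 3, 4, 5, 6, 7 -> negative, negative, positive, negative, positive, negative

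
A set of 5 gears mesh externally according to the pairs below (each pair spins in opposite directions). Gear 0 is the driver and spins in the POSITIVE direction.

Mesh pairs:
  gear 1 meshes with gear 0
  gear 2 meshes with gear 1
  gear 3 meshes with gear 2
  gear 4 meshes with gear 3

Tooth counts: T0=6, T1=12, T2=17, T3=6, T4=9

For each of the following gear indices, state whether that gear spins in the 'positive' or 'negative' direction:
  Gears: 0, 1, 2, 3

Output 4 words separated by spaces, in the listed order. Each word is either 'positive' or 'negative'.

Answer: positive negative positive negative

Derivation:
Gear 0 (driver): positive (depth 0)
  gear 1: meshes with gear 0 -> depth 1 -> negative (opposite of gear 0)
  gear 2: meshes with gear 1 -> depth 2 -> positive (opposite of gear 1)
  gear 3: meshes with gear 2 -> depth 3 -> negative (opposite of gear 2)
  gear 4: meshes with gear 3 -> depth 4 -> positive (opposite of gear 3)
Queried indices 0, 1, 2, 3 -> positive, negative, positive, negative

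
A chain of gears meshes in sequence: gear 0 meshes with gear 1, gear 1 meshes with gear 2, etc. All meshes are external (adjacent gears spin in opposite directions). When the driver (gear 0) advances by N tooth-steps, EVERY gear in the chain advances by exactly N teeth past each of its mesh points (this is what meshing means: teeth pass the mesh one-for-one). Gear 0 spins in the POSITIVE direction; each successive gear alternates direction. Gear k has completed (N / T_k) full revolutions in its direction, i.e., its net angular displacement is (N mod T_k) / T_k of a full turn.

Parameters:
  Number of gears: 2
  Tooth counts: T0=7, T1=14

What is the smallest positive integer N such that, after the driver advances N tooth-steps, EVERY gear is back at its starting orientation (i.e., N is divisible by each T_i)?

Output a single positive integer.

Answer: 14

Derivation:
Gear k returns to start when N is a multiple of T_k.
All gears at start simultaneously when N is a common multiple of [7, 14]; the smallest such N is lcm(7, 14).
Start: lcm = T0 = 7
Fold in T1=14: gcd(7, 14) = 7; lcm(7, 14) = 7 * 14 / 7 = 98 / 7 = 14
Full cycle length = 14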